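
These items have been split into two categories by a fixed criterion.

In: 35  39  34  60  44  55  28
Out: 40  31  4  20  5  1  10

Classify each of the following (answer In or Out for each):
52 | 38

One predicate separates the groups cleanly: digit sum ≥ 6.

In, In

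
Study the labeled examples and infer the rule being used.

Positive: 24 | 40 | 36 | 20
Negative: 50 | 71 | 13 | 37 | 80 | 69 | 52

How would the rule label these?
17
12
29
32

Negative, Positive, Negative, Positive

All 'Positive' examples share one property — even AND at most 40 — and every 'Negative' example lacks it.
17: 17 is odd, 17 ≤ 40 — does not fit, so Negative.
12: 12 is even, 12 ≤ 40 — checks out, so Positive.
29: 29 is odd, 29 ≤ 40 — does not fit, so Negative.
32: 32 is even, 32 ≤ 40 — checks out, so Positive.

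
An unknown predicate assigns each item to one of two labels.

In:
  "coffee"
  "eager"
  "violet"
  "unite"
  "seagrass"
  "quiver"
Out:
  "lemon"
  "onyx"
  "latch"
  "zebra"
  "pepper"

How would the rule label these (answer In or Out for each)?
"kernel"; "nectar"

Out, Out

A rule that fits every label: has ≥ 3 vowels — true of each 'In' example, false of each 'Out' one.
"kernel" → 2 vowels → Out.
"nectar" → 2 vowels → Out.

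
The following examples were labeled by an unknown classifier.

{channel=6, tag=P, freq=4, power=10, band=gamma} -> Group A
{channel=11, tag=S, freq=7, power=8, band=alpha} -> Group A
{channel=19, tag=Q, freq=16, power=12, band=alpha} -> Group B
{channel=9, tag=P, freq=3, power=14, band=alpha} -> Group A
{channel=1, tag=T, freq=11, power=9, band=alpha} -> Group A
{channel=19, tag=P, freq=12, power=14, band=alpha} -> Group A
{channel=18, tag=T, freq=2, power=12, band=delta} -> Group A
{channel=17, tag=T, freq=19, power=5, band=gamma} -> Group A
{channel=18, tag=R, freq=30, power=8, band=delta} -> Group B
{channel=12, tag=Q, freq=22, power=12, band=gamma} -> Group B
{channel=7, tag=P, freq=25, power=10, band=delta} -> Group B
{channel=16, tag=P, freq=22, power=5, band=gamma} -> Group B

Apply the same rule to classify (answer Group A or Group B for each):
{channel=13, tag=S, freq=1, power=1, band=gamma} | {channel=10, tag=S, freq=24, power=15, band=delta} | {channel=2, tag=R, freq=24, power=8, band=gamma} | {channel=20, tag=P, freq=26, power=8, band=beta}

'Group A' ⟺ tag is T OR freq ≤ 12.
{channel=13, tag=S, freq=1, power=1, band=gamma} — tag is S, freq = 1, hence Group A.
{channel=10, tag=S, freq=24, power=15, band=delta} — tag is S, freq = 24, hence Group B.
{channel=2, tag=R, freq=24, power=8, band=gamma} — tag is R, freq = 24, hence Group B.
{channel=20, tag=P, freq=26, power=8, band=beta} — tag is P, freq = 26, hence Group B.

Group A, Group B, Group B, Group B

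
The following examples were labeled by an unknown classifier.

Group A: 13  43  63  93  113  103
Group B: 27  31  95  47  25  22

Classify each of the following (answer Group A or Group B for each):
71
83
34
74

The distinguishing property — ends in digit 3 — holds for all the 'Group A' cases and none of the 'Group B' cases.
71 — last digit 1, hence Group B. 83 — last digit 3, hence Group A. 34 — last digit 4, hence Group B. 74 — last digit 4, hence Group B.

Group B, Group A, Group B, Group B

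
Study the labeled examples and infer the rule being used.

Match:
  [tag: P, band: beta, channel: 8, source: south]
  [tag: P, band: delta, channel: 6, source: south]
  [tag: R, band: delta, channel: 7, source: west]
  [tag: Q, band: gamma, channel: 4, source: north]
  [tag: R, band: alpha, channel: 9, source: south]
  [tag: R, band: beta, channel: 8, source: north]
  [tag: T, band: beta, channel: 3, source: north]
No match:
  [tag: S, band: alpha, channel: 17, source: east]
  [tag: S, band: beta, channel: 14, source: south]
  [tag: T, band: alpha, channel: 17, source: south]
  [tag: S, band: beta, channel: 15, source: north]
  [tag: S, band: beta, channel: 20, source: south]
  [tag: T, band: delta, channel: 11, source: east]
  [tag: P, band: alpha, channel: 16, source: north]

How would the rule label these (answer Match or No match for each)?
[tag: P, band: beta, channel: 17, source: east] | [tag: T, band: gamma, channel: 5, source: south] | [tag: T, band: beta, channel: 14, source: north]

No match, Match, No match

'Match' ⟺ channel ≤ 9.
[tag: P, band: beta, channel: 17, source: east]: channel = 17 — lacks this property, so No match. [tag: T, band: gamma, channel: 5, source: south]: channel = 5 — meets the rule, so Match. [tag: T, band: beta, channel: 14, source: north]: channel = 14 — lacks this property, so No match.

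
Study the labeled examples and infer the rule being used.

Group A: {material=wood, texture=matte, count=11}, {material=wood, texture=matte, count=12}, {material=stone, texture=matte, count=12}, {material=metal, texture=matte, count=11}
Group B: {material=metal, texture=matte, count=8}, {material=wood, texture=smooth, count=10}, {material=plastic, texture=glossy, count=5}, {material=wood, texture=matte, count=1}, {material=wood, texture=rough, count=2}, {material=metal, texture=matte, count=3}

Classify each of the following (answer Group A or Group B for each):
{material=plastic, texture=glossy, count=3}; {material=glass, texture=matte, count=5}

Group B, Group B

A rule that fits every label: count ≥ 11 — true of each 'Group A' example, false of each 'Group B' one.
{material=plastic, texture=glossy, count=3}: count = 3, doesn't match → Group B.
{material=glass, texture=matte, count=5}: count = 5, doesn't match → Group B.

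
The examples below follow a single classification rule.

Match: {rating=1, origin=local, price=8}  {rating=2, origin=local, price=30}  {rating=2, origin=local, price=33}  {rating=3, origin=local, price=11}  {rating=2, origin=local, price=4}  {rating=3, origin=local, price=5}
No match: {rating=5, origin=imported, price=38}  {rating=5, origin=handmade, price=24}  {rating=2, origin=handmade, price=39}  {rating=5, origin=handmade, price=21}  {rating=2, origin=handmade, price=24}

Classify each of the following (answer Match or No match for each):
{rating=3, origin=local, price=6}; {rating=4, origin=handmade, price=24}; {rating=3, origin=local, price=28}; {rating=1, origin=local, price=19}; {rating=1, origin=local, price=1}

Match, No match, Match, Match, Match

Checking candidate rules against both groups, what survives is: origin is local.
{rating=3, origin=local, price=6} → origin is local → Match.
{rating=4, origin=handmade, price=24} → origin is handmade → No match.
{rating=3, origin=local, price=28} → origin is local → Match.
{rating=1, origin=local, price=19} → origin is local → Match.
{rating=1, origin=local, price=1} → origin is local → Match.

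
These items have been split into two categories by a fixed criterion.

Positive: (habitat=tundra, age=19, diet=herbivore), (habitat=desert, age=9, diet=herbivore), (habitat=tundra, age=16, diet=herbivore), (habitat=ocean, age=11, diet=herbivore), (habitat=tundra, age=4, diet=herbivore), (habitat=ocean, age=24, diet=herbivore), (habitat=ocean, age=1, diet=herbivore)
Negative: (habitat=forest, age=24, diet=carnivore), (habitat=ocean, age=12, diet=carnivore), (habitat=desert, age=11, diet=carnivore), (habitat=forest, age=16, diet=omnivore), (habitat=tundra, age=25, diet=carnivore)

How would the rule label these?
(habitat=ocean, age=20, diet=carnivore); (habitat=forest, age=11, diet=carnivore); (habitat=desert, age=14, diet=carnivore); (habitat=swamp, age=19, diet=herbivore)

The rule appears to be: diet is herbivore.
(habitat=ocean, age=20, diet=carnivore): diet is carnivore, does not satisfy this → Negative.
(habitat=forest, age=11, diet=carnivore): diet is carnivore, does not satisfy this → Negative.
(habitat=desert, age=14, diet=carnivore): diet is carnivore, does not satisfy this → Negative.
(habitat=swamp, age=19, diet=herbivore): diet is herbivore, qualifies → Positive.

Negative, Negative, Negative, Positive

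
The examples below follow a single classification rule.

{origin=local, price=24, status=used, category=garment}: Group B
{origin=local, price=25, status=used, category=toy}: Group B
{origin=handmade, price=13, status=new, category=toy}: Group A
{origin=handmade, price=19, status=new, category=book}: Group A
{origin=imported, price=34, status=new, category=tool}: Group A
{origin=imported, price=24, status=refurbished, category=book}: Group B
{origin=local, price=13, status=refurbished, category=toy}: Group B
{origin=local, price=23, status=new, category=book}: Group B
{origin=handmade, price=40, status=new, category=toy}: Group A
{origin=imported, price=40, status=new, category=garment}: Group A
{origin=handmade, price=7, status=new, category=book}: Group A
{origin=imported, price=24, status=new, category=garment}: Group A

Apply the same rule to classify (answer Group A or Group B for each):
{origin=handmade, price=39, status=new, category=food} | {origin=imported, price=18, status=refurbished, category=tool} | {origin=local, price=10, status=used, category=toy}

Group A, Group B, Group B

A rule that fits every label: status is new AND price ≠ 23 — true of each 'Group A' example, false of each 'Group B' one.
{origin=handmade, price=39, status=new, category=food} → status is new, price = 39 → Group A. {origin=imported, price=18, status=refurbished, category=tool} → status is refurbished, price = 18 → Group B. {origin=local, price=10, status=used, category=toy} → status is used, price = 10 → Group B.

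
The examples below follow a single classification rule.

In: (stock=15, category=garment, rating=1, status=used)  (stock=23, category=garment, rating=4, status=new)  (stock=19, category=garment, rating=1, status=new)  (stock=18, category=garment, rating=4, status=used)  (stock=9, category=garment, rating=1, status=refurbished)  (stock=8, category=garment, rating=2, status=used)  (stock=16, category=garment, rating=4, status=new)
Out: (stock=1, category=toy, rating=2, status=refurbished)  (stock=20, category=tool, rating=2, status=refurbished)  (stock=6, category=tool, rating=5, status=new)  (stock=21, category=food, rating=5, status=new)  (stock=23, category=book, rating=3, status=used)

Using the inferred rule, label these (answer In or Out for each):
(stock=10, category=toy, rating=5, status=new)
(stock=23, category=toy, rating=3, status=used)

Checking candidate rules against both groups, what survives is: category is garment.
(stock=10, category=toy, rating=5, status=new) → category is toy → Out.
(stock=23, category=toy, rating=3, status=used) → category is toy → Out.

Out, Out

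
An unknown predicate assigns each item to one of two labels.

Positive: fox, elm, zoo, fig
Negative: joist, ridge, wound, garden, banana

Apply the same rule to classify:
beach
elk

Rule: length 3. This holds for each 'Positive' example and fails for each 'Negative' one.

Negative, Positive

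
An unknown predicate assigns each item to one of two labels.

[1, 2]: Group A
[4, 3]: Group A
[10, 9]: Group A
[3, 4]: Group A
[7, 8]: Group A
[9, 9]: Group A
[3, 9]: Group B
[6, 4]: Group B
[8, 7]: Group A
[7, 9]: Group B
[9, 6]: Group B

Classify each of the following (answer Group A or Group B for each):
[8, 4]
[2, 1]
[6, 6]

The classifier is using: |first − second| ≤ 1.

Group B, Group A, Group A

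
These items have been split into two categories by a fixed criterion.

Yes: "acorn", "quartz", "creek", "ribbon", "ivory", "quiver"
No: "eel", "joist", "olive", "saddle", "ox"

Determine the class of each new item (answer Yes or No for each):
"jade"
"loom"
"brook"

A rule that fits every label: contains 'r' — true of each 'Yes' example, false of each 'No' one.
"jade": no 'r' — does not fit, so No. "loom": no 'r' — does not fit, so No. "brook": has 'r' — passes, so Yes.

No, No, Yes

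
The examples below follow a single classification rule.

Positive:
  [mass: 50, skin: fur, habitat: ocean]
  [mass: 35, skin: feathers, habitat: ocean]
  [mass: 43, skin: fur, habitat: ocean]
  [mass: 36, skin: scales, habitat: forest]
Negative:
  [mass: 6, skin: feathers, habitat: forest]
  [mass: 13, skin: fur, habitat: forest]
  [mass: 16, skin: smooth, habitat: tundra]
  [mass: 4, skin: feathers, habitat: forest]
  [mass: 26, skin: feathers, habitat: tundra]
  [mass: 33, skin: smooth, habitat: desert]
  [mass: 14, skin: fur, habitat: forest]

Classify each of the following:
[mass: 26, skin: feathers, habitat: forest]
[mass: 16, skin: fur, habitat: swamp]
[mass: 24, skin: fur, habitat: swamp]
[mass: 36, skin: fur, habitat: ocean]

Every 'Positive' example satisfies: mass ≥ 35. None of the 'Negative' examples do.
Negative: [mass: 26, skin: feathers, habitat: forest], since mass = 26.
Negative: [mass: 16, skin: fur, habitat: swamp], since mass = 16.
Negative: [mass: 24, skin: fur, habitat: swamp], since mass = 24.
Positive: [mass: 36, skin: fur, habitat: ocean], since mass = 36.

Negative, Negative, Negative, Positive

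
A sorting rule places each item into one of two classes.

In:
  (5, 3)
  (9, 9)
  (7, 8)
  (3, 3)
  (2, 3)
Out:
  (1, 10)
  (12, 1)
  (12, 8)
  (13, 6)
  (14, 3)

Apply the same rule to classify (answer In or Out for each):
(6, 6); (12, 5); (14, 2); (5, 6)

In, Out, Out, In

The simplest hypothesis consistent with all the labels is: max ≤ 9.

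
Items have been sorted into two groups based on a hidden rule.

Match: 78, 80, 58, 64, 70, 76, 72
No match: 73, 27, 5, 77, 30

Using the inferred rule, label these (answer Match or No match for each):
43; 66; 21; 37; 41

Rule: even AND at least 58. This holds for each 'Match' example and fails for each 'No match' one.
43: No match (43 is odd, 43 < 58).
66: Match (66 is even, 66 ≥ 58).
21: No match (21 is odd, 21 < 58).
37: No match (37 is odd, 37 < 58).
41: No match (41 is odd, 41 < 58).

No match, Match, No match, No match, No match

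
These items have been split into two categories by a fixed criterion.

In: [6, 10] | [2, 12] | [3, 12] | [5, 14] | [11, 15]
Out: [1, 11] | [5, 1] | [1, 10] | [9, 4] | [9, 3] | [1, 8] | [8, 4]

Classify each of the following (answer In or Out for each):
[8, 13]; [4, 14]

In, In

The distinguishing property — sum ≥ 14 — holds for all the 'In' cases and none of the 'Out' cases.
[8, 13]: 8+13 = 21, checks out → In.
[4, 14]: 4+14 = 18, checks out → In.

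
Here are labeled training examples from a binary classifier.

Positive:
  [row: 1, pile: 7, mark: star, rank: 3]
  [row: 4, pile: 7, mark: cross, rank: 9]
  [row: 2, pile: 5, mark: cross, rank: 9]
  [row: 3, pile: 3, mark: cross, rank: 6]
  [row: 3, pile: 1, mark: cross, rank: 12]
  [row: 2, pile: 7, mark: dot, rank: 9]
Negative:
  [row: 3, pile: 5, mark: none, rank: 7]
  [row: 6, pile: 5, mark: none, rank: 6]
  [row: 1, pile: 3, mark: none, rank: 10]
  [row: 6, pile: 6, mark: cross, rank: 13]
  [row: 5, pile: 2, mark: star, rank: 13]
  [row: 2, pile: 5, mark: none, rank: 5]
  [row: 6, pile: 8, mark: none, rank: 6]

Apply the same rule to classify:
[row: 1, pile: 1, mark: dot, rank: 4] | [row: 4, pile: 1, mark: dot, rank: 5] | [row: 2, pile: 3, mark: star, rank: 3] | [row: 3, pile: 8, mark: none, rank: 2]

The rule appears to be: mark is not none AND row ≤ 4.
[row: 1, pile: 1, mark: dot, rank: 4] — mark is dot, row = 1, hence Positive.
[row: 4, pile: 1, mark: dot, rank: 5] — mark is dot, row = 4, hence Positive.
[row: 2, pile: 3, mark: star, rank: 3] — mark is star, row = 2, hence Positive.
[row: 3, pile: 8, mark: none, rank: 2] — mark is none, row = 3, hence Negative.

Positive, Positive, Positive, Negative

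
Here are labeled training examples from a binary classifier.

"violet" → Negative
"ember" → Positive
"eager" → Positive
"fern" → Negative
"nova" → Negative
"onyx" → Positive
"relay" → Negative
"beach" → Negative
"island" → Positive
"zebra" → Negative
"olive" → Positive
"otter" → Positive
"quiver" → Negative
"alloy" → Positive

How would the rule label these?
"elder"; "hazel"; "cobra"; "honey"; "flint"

The common property of the 'Positive' items is: starts with a vowel. No 'Negative' item has it.
"elder" → starts with 'e' → Positive.
"hazel" → starts with 'h' → Negative.
"cobra" → starts with 'c' → Negative.
"honey" → starts with 'h' → Negative.
"flint" → starts with 'f' → Negative.

Positive, Negative, Negative, Negative, Negative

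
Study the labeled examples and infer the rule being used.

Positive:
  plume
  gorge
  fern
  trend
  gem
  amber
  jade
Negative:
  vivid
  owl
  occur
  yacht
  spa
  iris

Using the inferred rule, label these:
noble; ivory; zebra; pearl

Positive, Negative, Positive, Positive

One predicate separates the groups cleanly: contains 'e'.
noble → has 'e' → Positive.
ivory → no 'e' → Negative.
zebra → has 'e' → Positive.
pearl → has 'e' → Positive.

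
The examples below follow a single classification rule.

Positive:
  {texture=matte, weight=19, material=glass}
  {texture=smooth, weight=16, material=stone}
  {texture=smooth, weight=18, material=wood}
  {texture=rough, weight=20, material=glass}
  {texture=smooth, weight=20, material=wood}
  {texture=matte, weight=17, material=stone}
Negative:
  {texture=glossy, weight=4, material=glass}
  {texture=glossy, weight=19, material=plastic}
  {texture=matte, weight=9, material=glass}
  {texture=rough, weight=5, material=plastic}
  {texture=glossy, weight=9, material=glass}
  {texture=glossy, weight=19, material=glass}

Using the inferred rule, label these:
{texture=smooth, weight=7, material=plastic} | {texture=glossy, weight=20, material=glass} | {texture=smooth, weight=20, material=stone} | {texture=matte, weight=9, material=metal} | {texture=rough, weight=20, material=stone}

Negative, Negative, Positive, Negative, Positive

The common property of the 'Positive' items is: texture is not glossy AND weight ≥ 16. No 'Negative' item has it.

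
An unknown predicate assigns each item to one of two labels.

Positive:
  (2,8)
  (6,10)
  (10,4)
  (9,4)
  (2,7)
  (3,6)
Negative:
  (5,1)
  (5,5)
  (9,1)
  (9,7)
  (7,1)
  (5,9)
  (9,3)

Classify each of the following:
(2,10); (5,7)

Positive, Negative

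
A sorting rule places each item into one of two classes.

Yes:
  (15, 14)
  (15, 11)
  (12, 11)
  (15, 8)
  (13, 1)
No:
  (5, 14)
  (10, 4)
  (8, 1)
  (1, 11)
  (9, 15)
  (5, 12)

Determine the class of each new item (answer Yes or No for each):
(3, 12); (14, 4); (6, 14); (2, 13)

The common property of the 'Yes' items is: first ≥ 11. No 'No' item has it.
(3, 12) → first 3 → No. (14, 4) → first 14 → Yes. (6, 14) → first 6 → No. (2, 13) → first 2 → No.

No, Yes, No, No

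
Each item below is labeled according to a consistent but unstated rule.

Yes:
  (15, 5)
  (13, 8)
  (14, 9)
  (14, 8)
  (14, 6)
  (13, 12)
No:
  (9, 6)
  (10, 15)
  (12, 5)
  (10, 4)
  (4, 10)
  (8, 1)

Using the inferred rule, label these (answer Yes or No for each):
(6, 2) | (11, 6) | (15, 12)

No, No, Yes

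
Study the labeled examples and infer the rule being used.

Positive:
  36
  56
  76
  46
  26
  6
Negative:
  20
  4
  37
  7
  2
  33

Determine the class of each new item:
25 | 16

The common property of the 'Positive' items is: ends in digit 6. No 'Negative' item has it.
25: last digit 5 — doesn't qualify, so Negative.
16: last digit 6 — meets the rule, so Positive.

Negative, Positive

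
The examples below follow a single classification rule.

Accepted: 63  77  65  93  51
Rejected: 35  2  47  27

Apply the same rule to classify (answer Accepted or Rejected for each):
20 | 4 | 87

Rejected, Rejected, Accepted

The pattern is that an item is 'Accepted' exactly when: at least 51.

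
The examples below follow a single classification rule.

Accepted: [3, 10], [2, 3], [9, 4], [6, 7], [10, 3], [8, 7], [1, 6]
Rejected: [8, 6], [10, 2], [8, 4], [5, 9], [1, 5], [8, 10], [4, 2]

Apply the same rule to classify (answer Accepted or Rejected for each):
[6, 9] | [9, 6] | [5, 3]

Accepted, Accepted, Rejected

Checking candidate rules against both groups, what survives is: sum is odd.
[6, 9]: Accepted (6+9 = 15). [9, 6]: Accepted (9+6 = 15). [5, 3]: Rejected (5+3 = 8).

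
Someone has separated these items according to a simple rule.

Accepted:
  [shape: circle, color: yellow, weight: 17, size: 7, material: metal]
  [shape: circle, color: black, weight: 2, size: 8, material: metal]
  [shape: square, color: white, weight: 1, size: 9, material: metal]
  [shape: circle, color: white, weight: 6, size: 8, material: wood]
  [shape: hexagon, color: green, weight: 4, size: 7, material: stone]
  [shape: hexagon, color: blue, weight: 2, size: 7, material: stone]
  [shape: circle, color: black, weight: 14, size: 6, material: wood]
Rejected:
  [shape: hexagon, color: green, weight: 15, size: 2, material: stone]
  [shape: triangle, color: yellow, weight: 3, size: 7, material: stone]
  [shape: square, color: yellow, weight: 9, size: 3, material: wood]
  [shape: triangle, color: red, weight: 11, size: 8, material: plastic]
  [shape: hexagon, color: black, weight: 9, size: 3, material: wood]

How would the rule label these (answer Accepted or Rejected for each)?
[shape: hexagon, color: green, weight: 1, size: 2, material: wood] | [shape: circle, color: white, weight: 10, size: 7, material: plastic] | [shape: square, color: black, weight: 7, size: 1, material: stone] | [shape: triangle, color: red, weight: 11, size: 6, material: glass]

Rejected, Accepted, Rejected, Rejected

The simplest hypothesis consistent with all the labels is: shape is not triangle AND size ≥ 6.
[shape: hexagon, color: green, weight: 1, size: 2, material: wood]: Rejected (shape is hexagon, size = 2). [shape: circle, color: white, weight: 10, size: 7, material: plastic]: Accepted (shape is circle, size = 7). [shape: square, color: black, weight: 7, size: 1, material: stone]: Rejected (shape is square, size = 1). [shape: triangle, color: red, weight: 11, size: 6, material: glass]: Rejected (shape is triangle, size = 6).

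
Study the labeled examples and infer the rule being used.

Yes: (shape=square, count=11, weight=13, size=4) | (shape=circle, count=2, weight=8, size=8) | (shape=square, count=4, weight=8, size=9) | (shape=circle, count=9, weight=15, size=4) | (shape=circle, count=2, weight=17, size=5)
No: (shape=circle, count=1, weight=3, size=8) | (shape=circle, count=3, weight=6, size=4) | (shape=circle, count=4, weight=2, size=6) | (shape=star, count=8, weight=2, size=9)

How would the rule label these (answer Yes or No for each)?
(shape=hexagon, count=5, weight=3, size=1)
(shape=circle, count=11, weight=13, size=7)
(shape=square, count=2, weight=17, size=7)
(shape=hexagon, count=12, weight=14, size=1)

A rule that fits every label: weight ≥ 8 — true of each 'Yes' example, false of each 'No' one.
(shape=hexagon, count=5, weight=3, size=1): weight = 3, doesn't qualify → No. (shape=circle, count=11, weight=13, size=7): weight = 13, matches → Yes. (shape=square, count=2, weight=17, size=7): weight = 17, matches → Yes. (shape=hexagon, count=12, weight=14, size=1): weight = 14, matches → Yes.

No, Yes, Yes, Yes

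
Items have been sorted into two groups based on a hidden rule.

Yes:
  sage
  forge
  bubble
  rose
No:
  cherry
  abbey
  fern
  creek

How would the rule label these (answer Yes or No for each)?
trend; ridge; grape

No, Yes, Yes

The distinguishing property — ends with 'e' — holds for all the 'Yes' cases and none of the 'No' cases.
trend: ends with 'd', doesn't qualify → No.
ridge: ends with 'e', fits → Yes.
grape: ends with 'e', fits → Yes.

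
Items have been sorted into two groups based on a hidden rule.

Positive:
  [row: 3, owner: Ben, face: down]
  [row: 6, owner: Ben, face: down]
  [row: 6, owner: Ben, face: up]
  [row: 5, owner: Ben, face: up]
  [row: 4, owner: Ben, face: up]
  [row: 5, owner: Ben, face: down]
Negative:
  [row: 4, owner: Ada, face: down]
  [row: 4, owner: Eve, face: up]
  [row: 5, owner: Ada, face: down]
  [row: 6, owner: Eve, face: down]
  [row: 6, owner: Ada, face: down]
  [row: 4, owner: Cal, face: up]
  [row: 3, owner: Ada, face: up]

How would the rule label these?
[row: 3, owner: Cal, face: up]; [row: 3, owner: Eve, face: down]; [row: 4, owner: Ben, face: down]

Negative, Negative, Positive

All 'Positive' examples share one property — owner is Ben — and every 'Negative' example lacks it.
[row: 3, owner: Cal, face: up]: owner is Cal — lacks this property, so Negative.
[row: 3, owner: Eve, face: down]: owner is Eve — lacks this property, so Negative.
[row: 4, owner: Ben, face: down]: owner is Ben — checks out, so Positive.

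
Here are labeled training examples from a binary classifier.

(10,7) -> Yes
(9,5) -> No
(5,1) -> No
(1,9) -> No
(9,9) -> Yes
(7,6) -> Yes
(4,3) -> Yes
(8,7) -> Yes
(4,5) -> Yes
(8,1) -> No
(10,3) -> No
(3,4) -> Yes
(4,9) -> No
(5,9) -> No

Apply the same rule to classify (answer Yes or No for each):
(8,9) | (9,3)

Yes, No

The classifier is using: |first − second| ≤ 3.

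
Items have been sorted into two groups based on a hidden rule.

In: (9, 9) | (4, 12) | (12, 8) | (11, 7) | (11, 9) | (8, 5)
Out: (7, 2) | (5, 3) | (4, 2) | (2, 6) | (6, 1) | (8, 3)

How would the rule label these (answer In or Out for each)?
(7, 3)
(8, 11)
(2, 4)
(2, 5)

Out, In, Out, Out

The classifier is using: sum ≥ 13.
(7, 3): Out (7+3 = 10). (8, 11): In (8+11 = 19). (2, 4): Out (2+4 = 6). (2, 5): Out (2+5 = 7).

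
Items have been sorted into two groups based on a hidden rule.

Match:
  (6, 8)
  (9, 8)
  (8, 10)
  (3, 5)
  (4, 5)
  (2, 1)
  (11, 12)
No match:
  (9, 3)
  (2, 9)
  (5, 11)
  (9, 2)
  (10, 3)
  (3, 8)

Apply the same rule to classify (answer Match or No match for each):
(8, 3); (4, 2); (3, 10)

No match, Match, No match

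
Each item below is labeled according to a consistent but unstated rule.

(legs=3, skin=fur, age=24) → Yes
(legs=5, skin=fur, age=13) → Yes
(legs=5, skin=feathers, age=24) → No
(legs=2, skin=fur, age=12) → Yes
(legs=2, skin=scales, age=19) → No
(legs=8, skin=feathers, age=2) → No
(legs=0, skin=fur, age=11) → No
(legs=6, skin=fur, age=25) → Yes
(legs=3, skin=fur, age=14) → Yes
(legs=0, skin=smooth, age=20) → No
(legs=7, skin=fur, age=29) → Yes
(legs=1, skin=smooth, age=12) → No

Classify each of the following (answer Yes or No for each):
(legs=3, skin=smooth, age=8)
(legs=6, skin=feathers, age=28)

No, No

Rule: skin is fur AND age ≥ 12. This holds for each 'Yes' example and fails for each 'No' one.
(legs=3, skin=smooth, age=8) → skin is smooth, age = 8 → No. (legs=6, skin=feathers, age=28) → skin is feathers, age = 28 → No.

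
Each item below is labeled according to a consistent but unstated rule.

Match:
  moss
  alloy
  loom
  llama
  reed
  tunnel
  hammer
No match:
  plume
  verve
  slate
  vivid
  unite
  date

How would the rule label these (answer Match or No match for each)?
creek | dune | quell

Checking candidate rules against both groups, what survives is: has a double letter.
creek: 'ee' doubled, matches → Match. dune: no doubled letter, doesn't qualify → No match. quell: 'll' doubled, matches → Match.

Match, No match, Match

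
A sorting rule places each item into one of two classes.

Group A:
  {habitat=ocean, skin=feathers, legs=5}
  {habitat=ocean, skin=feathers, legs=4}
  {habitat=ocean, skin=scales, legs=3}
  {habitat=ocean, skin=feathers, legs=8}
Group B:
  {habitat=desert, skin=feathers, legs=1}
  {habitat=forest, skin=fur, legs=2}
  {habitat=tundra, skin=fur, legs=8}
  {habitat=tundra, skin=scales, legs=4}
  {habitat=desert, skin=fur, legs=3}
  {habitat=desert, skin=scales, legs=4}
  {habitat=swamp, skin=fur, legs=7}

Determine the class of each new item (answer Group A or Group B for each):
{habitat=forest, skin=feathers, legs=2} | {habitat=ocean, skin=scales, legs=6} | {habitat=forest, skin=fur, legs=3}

Rule: habitat is ocean. This holds for each 'Group A' example and fails for each 'Group B' one.
{habitat=forest, skin=feathers, legs=2} — habitat is forest, hence Group B. {habitat=ocean, skin=scales, legs=6} — habitat is ocean, hence Group A. {habitat=forest, skin=fur, legs=3} — habitat is forest, hence Group B.

Group B, Group A, Group B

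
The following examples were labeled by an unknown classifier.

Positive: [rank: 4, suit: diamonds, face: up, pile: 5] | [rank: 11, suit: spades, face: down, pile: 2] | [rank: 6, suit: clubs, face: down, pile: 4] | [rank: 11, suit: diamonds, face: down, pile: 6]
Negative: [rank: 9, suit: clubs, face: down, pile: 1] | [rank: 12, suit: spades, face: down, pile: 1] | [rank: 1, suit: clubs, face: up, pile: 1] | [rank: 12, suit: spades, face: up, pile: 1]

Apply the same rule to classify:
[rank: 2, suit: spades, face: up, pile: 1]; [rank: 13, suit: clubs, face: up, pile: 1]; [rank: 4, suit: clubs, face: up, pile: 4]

Negative, Negative, Positive

'Positive' ⟺ pile ≥ 2.
[rank: 2, suit: spades, face: up, pile: 1]: Negative (pile = 1).
[rank: 13, suit: clubs, face: up, pile: 1]: Negative (pile = 1).
[rank: 4, suit: clubs, face: up, pile: 4]: Positive (pile = 4).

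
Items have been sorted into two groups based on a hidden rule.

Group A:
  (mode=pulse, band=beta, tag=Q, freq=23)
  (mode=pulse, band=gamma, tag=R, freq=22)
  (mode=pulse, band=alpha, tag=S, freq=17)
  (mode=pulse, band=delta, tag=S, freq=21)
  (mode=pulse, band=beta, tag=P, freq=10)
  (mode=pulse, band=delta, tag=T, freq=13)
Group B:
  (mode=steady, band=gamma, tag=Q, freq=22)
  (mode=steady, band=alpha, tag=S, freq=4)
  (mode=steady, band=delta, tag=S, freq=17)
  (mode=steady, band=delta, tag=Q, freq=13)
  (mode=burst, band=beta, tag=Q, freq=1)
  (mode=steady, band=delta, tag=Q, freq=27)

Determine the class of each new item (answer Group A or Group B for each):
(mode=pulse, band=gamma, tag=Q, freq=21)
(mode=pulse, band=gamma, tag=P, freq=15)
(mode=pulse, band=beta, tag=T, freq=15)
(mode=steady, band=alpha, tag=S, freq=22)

Group A, Group A, Group A, Group B

The common property of the 'Group A' items is: mode is pulse. No 'Group B' item has it.
(mode=pulse, band=gamma, tag=Q, freq=21): mode is pulse — has this property, so Group A. (mode=pulse, band=gamma, tag=P, freq=15): mode is pulse — has this property, so Group A. (mode=pulse, band=beta, tag=T, freq=15): mode is pulse — has this property, so Group A. (mode=steady, band=alpha, tag=S, freq=22): mode is steady — does not pass, so Group B.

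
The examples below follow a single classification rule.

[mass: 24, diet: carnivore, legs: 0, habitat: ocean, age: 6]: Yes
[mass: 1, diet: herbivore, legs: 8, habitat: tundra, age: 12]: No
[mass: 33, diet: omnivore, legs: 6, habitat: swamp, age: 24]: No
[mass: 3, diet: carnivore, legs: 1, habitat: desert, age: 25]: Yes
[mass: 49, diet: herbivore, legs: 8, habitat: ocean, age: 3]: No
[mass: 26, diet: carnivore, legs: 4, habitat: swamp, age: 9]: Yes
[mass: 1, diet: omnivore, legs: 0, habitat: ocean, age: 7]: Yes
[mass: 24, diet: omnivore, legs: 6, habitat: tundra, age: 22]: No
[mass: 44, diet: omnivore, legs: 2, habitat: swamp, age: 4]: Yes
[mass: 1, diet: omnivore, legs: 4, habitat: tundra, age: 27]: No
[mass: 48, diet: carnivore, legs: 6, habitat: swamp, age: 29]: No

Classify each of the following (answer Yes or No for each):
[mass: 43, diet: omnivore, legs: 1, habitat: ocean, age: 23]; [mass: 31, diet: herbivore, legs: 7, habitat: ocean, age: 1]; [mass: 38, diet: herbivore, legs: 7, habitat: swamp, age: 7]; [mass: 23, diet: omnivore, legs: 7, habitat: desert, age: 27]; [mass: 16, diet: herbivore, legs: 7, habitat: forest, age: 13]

Rule: age ≤ 25 AND legs ≤ 4. This holds for each 'Yes' example and fails for each 'No' one.

Yes, No, No, No, No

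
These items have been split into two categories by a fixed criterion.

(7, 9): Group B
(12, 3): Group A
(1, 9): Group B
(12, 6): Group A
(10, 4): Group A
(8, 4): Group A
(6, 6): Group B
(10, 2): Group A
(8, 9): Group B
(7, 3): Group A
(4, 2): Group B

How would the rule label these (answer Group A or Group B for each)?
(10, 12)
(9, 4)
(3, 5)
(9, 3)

All 'Group A' examples share one property — first > second AND sum ≥ 10 — and every 'Group B' example lacks it.

Group B, Group A, Group B, Group A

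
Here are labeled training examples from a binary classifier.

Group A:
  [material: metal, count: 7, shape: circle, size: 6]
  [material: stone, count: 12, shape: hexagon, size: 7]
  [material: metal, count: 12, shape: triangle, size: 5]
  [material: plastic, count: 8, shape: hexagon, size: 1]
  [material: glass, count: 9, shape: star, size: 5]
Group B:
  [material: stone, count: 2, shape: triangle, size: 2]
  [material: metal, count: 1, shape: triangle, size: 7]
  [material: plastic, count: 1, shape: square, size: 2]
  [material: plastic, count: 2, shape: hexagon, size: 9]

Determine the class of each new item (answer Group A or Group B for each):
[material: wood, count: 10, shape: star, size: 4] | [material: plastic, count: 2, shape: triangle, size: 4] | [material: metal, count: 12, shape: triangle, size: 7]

Group A, Group B, Group A

The distinguishing property — count ≥ 7 — holds for all the 'Group A' cases and none of the 'Group B' cases.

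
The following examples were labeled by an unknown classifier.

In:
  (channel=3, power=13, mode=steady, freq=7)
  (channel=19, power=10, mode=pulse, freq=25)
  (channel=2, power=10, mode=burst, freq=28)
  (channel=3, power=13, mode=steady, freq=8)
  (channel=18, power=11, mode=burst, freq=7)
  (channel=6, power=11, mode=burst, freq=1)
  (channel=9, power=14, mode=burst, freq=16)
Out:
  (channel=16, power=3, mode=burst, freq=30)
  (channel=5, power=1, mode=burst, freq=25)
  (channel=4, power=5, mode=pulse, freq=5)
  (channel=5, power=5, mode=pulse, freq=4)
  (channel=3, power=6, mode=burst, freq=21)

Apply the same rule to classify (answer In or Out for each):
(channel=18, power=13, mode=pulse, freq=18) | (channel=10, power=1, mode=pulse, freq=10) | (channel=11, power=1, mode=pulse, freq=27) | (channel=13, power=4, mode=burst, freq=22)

In, Out, Out, Out

All 'In' examples share one property — power ≥ 10 — and every 'Out' example lacks it.
(channel=18, power=13, mode=pulse, freq=18) → power = 13 → In.
(channel=10, power=1, mode=pulse, freq=10) → power = 1 → Out.
(channel=11, power=1, mode=pulse, freq=27) → power = 1 → Out.
(channel=13, power=4, mode=burst, freq=22) → power = 4 → Out.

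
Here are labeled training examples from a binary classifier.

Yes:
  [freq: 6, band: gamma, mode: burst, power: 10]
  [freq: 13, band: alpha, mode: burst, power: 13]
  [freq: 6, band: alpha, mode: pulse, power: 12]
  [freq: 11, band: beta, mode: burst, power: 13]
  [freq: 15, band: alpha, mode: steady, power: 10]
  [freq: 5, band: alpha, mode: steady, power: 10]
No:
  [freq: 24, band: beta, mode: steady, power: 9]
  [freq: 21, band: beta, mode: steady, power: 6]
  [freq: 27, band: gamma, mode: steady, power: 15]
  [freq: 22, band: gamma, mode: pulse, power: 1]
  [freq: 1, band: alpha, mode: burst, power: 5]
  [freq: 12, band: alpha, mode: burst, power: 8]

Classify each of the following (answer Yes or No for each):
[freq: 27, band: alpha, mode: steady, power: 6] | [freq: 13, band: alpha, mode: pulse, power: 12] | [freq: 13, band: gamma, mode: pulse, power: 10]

No, Yes, Yes

'Yes' ⟺ freq ≤ 15 AND power ≥ 9.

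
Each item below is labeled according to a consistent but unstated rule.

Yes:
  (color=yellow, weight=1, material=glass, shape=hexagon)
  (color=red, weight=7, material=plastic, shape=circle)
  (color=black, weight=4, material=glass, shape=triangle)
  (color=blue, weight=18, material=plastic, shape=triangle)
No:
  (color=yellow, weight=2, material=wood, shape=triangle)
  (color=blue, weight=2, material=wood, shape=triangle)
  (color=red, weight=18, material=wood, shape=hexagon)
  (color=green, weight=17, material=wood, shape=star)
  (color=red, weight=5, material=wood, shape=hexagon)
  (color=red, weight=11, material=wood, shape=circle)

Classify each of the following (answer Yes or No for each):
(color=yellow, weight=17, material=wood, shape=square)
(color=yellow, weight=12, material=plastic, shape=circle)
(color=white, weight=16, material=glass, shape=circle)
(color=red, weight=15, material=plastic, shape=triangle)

No, Yes, Yes, Yes

The distinguishing property — material is not wood — holds for all the 'Yes' cases and none of the 'No' cases.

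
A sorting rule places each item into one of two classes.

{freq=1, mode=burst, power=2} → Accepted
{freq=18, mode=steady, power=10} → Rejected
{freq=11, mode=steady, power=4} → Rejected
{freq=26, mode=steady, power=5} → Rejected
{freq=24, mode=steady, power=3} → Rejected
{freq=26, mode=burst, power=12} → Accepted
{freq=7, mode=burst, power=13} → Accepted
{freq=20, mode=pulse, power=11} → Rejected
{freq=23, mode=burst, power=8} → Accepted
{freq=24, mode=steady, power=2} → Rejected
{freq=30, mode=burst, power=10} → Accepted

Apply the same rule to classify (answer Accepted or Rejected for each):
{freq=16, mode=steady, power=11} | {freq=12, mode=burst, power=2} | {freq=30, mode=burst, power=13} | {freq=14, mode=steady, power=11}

Rejected, Accepted, Accepted, Rejected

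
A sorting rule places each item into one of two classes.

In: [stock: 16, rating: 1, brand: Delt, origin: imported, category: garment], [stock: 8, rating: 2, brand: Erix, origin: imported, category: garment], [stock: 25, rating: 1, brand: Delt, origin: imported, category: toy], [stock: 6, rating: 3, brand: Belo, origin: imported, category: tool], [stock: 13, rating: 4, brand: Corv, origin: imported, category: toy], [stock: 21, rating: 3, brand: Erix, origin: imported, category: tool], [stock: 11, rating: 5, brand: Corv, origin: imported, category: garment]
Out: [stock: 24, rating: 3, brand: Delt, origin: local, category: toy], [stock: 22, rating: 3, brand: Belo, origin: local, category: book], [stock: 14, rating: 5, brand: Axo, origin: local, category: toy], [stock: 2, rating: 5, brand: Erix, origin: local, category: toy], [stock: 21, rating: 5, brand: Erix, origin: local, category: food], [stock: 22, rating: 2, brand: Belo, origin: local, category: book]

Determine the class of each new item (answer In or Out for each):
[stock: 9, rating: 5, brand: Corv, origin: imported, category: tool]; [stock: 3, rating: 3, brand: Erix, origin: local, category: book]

All 'In' examples share one property — origin is imported — and every 'Out' example lacks it.
[stock: 9, rating: 5, brand: Corv, origin: imported, category: tool] → origin is imported → In. [stock: 3, rating: 3, brand: Erix, origin: local, category: book] → origin is local → Out.

In, Out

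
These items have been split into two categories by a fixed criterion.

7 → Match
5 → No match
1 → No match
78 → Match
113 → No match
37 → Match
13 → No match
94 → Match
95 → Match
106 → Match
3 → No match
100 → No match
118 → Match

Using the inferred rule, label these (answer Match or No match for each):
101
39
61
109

No match, Match, Match, Match

All 'Match' examples share one property — digit sum ≥ 6 — and every 'No match' example lacks it.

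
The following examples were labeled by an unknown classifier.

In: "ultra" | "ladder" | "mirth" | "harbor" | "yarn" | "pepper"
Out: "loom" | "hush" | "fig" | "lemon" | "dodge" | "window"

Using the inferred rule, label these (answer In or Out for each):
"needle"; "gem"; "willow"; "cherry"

Out, Out, Out, In

The pattern is that an item is 'In' exactly when: contains 'r'.
"needle" — no 'r', hence Out.
"gem" — no 'r', hence Out.
"willow" — no 'r', hence Out.
"cherry" — has 'r', hence In.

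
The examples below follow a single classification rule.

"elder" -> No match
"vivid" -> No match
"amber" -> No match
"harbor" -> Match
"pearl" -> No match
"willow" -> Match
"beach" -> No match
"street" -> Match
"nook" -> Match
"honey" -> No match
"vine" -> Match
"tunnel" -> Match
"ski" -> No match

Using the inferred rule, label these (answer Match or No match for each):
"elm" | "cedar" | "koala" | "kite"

No match, No match, No match, Match

All 'Match' examples share one property — even length — and every 'No match' example lacks it.
No match: "elm", since length 3. No match: "cedar", since length 5. No match: "koala", since length 5. Match: "kite", since length 4.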